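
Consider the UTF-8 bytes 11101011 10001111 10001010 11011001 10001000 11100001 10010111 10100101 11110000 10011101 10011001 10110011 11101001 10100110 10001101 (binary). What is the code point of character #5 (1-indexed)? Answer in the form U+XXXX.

Offset 0: leading byte 0xEB = 11101011 → 3-byte char #1 = EB 8F 8A.
Offset 3: leading byte 0xD9 = 11011001 → 2-byte char #2 = D9 88.
Offset 5: leading byte 0xE1 = 11100001 → 3-byte char #3 = E1 97 A5.
Offset 8: leading byte 0xF0 = 11110000 → 4-byte char #4 = F0 9D 99 B3.
Offset 12: leading byte 0xE9 = 11101001 → 3-byte char #5 = E9 A6 8D.
Leading byte 0xE9 = 11101001 matches 1110xxxx → 3-byte sequence.
Byte 1: 0xE9 = 11101001, payload 1001 (4 bits).
Byte 2: 0xA6 = 10100110 (10xxxxxx ✓), payload 100110.
Byte 3: 0x8D = 10001101 (10xxxxxx ✓), payload 001101.
Concatenate: 1001100110001101 = 0x998D (16 bits → U+998D).

U+998D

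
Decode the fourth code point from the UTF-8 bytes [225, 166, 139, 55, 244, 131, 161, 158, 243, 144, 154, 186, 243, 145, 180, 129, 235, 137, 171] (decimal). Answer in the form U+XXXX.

U+D06BA

Offset 0: leading byte 0xE1 = 11100001 → 3-byte char #1 = E1 A6 8B.
Offset 3: leading byte 0x37 = 00110111 → 1-byte char #2 = 37.
Offset 4: leading byte 0xF4 = 11110100 → 4-byte char #3 = F4 83 A1 9E.
Offset 8: leading byte 0xF3 = 11110011 → 4-byte char #4 = F3 90 9A BA.
Leading byte 0xF3 = 11110011 matches 11110xxx → 4-byte sequence.
Byte 1: 0xF3 = 11110011, payload 011 (3 bits).
Byte 2: 0x90 = 10010000 (10xxxxxx ✓), payload 010000.
Byte 3: 0x9A = 10011010 (10xxxxxx ✓), payload 011010.
Byte 4: 0xBA = 10111010 (10xxxxxx ✓), payload 111010.
Concatenate: 011010000011010111010 = 0xD06BA (21 bits → U+D06BA).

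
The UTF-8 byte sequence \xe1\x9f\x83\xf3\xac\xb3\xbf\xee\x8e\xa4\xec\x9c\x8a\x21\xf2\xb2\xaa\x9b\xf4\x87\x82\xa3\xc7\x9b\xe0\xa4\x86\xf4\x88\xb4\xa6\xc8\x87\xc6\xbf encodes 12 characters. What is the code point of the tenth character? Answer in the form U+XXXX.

U+108D26

Offset 0: leading byte 0xE1 = 11100001 → 3-byte char #1 = E1 9F 83.
Offset 3: leading byte 0xF3 = 11110011 → 4-byte char #2 = F3 AC B3 BF.
Offset 7: leading byte 0xEE = 11101110 → 3-byte char #3 = EE 8E A4.
Offset 10: leading byte 0xEC = 11101100 → 3-byte char #4 = EC 9C 8A.
Offset 13: leading byte 0x21 = 00100001 → 1-byte char #5 = 21.
Offset 14: leading byte 0xF2 = 11110010 → 4-byte char #6 = F2 B2 AA 9B.
Offset 18: leading byte 0xF4 = 11110100 → 4-byte char #7 = F4 87 82 A3.
Offset 22: leading byte 0xC7 = 11000111 → 2-byte char #8 = C7 9B.
Offset 24: leading byte 0xE0 = 11100000 → 3-byte char #9 = E0 A4 86.
Offset 27: leading byte 0xF4 = 11110100 → 4-byte char #10 = F4 88 B4 A6.
Leading byte 0xF4 = 11110100 matches 11110xxx → 4-byte sequence.
Byte 1: 0xF4 = 11110100, payload 100 (3 bits).
Byte 2: 0x88 = 10001000 (10xxxxxx ✓), payload 001000.
Byte 3: 0xB4 = 10110100 (10xxxxxx ✓), payload 110100.
Byte 4: 0xA6 = 10100110 (10xxxxxx ✓), payload 100110.
Concatenate: 100001000110100100110 = 0x108D26 (21 bits → U+108D26).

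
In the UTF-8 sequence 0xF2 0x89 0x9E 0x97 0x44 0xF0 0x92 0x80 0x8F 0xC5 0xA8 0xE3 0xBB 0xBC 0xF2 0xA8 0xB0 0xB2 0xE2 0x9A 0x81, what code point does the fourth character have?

U+0168

Offset 0: leading byte 0xF2 = 11110010 → 4-byte char #1 = F2 89 9E 97.
Offset 4: leading byte 0x44 = 01000100 → 1-byte char #2 = 44.
Offset 5: leading byte 0xF0 = 11110000 → 4-byte char #3 = F0 92 80 8F.
Offset 9: leading byte 0xC5 = 11000101 → 2-byte char #4 = C5 A8.
Leading byte 0xC5 = 11000101 matches 110xxxxx → 2-byte sequence.
Byte 1: 0xC5 = 11000101, payload 00101 (5 bits).
Byte 2: 0xA8 = 10101000 (10xxxxxx ✓), payload 101000.
Concatenate: 00101101000 = 0x168 (11 bits → U+0168).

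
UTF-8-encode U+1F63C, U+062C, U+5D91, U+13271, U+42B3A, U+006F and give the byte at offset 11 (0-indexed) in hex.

0x89

U+1F63C → 4-byte form F0 9F 98 BC at offsets 0–3.
U+062C → 2-byte form D8 AC at offsets 4–5.
U+5D91 → 3-byte form E5 B6 91 at offsets 6–8.
U+13271 → 4-byte form F0 93 89 B1 at offsets 9–12.
Offset 11 falls in char 4's range; it's byte 3 of F0 93 89 B1 = 0x89.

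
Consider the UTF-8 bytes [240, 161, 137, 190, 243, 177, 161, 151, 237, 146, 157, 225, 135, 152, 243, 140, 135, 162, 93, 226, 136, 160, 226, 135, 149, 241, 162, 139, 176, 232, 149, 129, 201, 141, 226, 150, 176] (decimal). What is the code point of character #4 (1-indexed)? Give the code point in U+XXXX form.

Offset 0: leading byte 0xF0 = 11110000 → 4-byte char #1 = F0 A1 89 BE.
Offset 4: leading byte 0xF3 = 11110011 → 4-byte char #2 = F3 B1 A1 97.
Offset 8: leading byte 0xED = 11101101 → 3-byte char #3 = ED 92 9D.
Offset 11: leading byte 0xE1 = 11100001 → 3-byte char #4 = E1 87 98.
Leading byte 0xE1 = 11100001 matches 1110xxxx → 3-byte sequence.
Byte 1: 0xE1 = 11100001, payload 0001 (4 bits).
Byte 2: 0x87 = 10000111 (10xxxxxx ✓), payload 000111.
Byte 3: 0x98 = 10011000 (10xxxxxx ✓), payload 011000.
Concatenate: 0001000111011000 = 0x11D8 (16 bits → U+11D8).

U+11D8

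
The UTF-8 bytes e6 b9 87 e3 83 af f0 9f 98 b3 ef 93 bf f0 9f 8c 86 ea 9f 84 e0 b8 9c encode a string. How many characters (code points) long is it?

7

Byte at offset 0: 0xE6 = 11100110 → 3-byte char (#1). Advance 3.
Byte at offset 3: 0xE3 = 11100011 → 3-byte char (#2). Advance 3.
Byte at offset 6: 0xF0 = 11110000 → 4-byte char (#3). Advance 4.
Byte at offset 10: 0xEF = 11101111 → 3-byte char (#4). Advance 3.
Byte at offset 13: 0xF0 = 11110000 → 4-byte char (#5). Advance 4.
Byte at offset 17: 0xEA = 11101010 → 3-byte char (#6). Advance 3.
Byte at offset 20: 0xE0 = 11100000 → 3-byte char (#7). Advance 3.
Reached end at offset 23 after 7 code points.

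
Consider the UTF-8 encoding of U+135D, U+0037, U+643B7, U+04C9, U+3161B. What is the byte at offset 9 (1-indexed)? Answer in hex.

1-indexed offset 9 is 0-indexed offset 8.
U+135D → 3-byte form E1 8D 9D at offsets 0–2.
U+0037 → 1-byte form 37 at offsets 3–3.
U+643B7 → 4-byte form F1 A4 8E B7 at offsets 4–7.
U+04C9 → 2-byte form D3 89 at offsets 8–9.
Offset 8 falls in char 4's range; it's byte 1 of D3 89 = 0xD3.

0xD3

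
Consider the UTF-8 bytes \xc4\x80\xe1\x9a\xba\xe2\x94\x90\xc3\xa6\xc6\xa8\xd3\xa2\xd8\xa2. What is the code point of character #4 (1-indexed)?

U+00E6

Offset 0: leading byte 0xC4 = 11000100 → 2-byte char #1 = C4 80.
Offset 2: leading byte 0xE1 = 11100001 → 3-byte char #2 = E1 9A BA.
Offset 5: leading byte 0xE2 = 11100010 → 3-byte char #3 = E2 94 90.
Offset 8: leading byte 0xC3 = 11000011 → 2-byte char #4 = C3 A6.
Leading byte 0xC3 = 11000011 matches 110xxxxx → 2-byte sequence.
Byte 1: 0xC3 = 11000011, payload 00011 (5 bits).
Byte 2: 0xA6 = 10100110 (10xxxxxx ✓), payload 100110.
Concatenate: 00011100110 = 0xE6 (11 bits → U+00E6).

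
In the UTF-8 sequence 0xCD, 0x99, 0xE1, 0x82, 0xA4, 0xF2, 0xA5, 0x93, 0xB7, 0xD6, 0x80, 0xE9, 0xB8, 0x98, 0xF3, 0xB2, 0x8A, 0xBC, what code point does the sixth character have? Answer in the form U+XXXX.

U+F22BC

Offset 0: leading byte 0xCD = 11001101 → 2-byte char #1 = CD 99.
Offset 2: leading byte 0xE1 = 11100001 → 3-byte char #2 = E1 82 A4.
Offset 5: leading byte 0xF2 = 11110010 → 4-byte char #3 = F2 A5 93 B7.
Offset 9: leading byte 0xD6 = 11010110 → 2-byte char #4 = D6 80.
Offset 11: leading byte 0xE9 = 11101001 → 3-byte char #5 = E9 B8 98.
Offset 14: leading byte 0xF3 = 11110011 → 4-byte char #6 = F3 B2 8A BC.
Leading byte 0xF3 = 11110011 matches 11110xxx → 4-byte sequence.
Byte 1: 0xF3 = 11110011, payload 011 (3 bits).
Byte 2: 0xB2 = 10110010 (10xxxxxx ✓), payload 110010.
Byte 3: 0x8A = 10001010 (10xxxxxx ✓), payload 001010.
Byte 4: 0xBC = 10111100 (10xxxxxx ✓), payload 111100.
Concatenate: 011110010001010111100 = 0xF22BC (21 bits → U+F22BC).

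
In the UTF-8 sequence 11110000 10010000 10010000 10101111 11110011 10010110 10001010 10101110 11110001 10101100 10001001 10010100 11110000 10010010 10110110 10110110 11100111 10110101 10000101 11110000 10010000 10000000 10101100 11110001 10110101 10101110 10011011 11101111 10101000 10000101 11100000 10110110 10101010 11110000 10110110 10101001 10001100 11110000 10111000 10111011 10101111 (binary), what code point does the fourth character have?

Offset 0: leading byte 0xF0 = 11110000 → 4-byte char #1 = F0 90 90 AF.
Offset 4: leading byte 0xF3 = 11110011 → 4-byte char #2 = F3 96 8A AE.
Offset 8: leading byte 0xF1 = 11110001 → 4-byte char #3 = F1 AC 89 94.
Offset 12: leading byte 0xF0 = 11110000 → 4-byte char #4 = F0 92 B6 B6.
Leading byte 0xF0 = 11110000 matches 11110xxx → 4-byte sequence.
Byte 1: 0xF0 = 11110000, payload 000 (3 bits).
Byte 2: 0x92 = 10010010 (10xxxxxx ✓), payload 010010.
Byte 3: 0xB6 = 10110110 (10xxxxxx ✓), payload 110110.
Byte 4: 0xB6 = 10110110 (10xxxxxx ✓), payload 110110.
Concatenate: 000010010110110110110 = 0x12DB6 (21 bits → U+12DB6).

U+12DB6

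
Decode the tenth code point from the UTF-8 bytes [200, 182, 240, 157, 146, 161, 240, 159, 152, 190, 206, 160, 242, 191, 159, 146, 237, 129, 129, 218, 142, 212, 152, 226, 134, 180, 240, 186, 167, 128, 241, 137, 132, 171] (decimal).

Offset 0: leading byte 0xC8 = 11001000 → 2-byte char #1 = C8 B6.
Offset 2: leading byte 0xF0 = 11110000 → 4-byte char #2 = F0 9D 92 A1.
Offset 6: leading byte 0xF0 = 11110000 → 4-byte char #3 = F0 9F 98 BE.
Offset 10: leading byte 0xCE = 11001110 → 2-byte char #4 = CE A0.
Offset 12: leading byte 0xF2 = 11110010 → 4-byte char #5 = F2 BF 9F 92.
Offset 16: leading byte 0xED = 11101101 → 3-byte char #6 = ED 81 81.
Offset 19: leading byte 0xDA = 11011010 → 2-byte char #7 = DA 8E.
Offset 21: leading byte 0xD4 = 11010100 → 2-byte char #8 = D4 98.
Offset 23: leading byte 0xE2 = 11100010 → 3-byte char #9 = E2 86 B4.
Offset 26: leading byte 0xF0 = 11110000 → 4-byte char #10 = F0 BA A7 80.
Leading byte 0xF0 = 11110000 matches 11110xxx → 4-byte sequence.
Byte 1: 0xF0 = 11110000, payload 000 (3 bits).
Byte 2: 0xBA = 10111010 (10xxxxxx ✓), payload 111010.
Byte 3: 0xA7 = 10100111 (10xxxxxx ✓), payload 100111.
Byte 4: 0x80 = 10000000 (10xxxxxx ✓), payload 000000.
Concatenate: 000111010100111000000 = 0x3A9C0 (21 bits → U+3A9C0).

U+3A9C0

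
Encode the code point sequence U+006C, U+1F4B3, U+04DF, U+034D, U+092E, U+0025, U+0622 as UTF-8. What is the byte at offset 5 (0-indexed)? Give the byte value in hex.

0xD3

U+006C → 1-byte form 6C at offsets 0–0.
U+1F4B3 → 4-byte form F0 9F 92 B3 at offsets 1–4.
U+04DF → 2-byte form D3 9F at offsets 5–6.
Offset 5 falls in char 3's range; it's byte 1 of D3 9F = 0xD3.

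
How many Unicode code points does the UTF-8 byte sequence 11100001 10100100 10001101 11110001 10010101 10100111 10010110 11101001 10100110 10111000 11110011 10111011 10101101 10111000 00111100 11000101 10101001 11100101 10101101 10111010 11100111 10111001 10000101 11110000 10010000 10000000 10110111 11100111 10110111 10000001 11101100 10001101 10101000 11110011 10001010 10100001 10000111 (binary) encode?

12

Byte at offset 0: 0xE1 = 11100001 → 3-byte char (#1). Advance 3.
Byte at offset 3: 0xF1 = 11110001 → 4-byte char (#2). Advance 4.
Byte at offset 7: 0xE9 = 11101001 → 3-byte char (#3). Advance 3.
Byte at offset 10: 0xF3 = 11110011 → 4-byte char (#4). Advance 4.
Byte at offset 14: 0x3C = 00111100 → 1-byte char (#5). Advance 1.
Byte at offset 15: 0xC5 = 11000101 → 2-byte char (#6). Advance 2.
Byte at offset 17: 0xE5 = 11100101 → 3-byte char (#7). Advance 3.
Byte at offset 20: 0xE7 = 11100111 → 3-byte char (#8). Advance 3.
Byte at offset 23: 0xF0 = 11110000 → 4-byte char (#9). Advance 4.
Byte at offset 27: 0xE7 = 11100111 → 3-byte char (#10). Advance 3.
Byte at offset 30: 0xEC = 11101100 → 3-byte char (#11). Advance 3.
Byte at offset 33: 0xF3 = 11110011 → 4-byte char (#12). Advance 4.
Reached end at offset 37 after 12 code points.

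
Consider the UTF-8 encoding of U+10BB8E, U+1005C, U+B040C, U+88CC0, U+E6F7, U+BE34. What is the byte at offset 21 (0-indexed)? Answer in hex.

U+10BB8E → 4-byte form F4 8B AE 8E at offsets 0–3.
U+1005C → 4-byte form F0 90 81 9C at offsets 4–7.
U+B040C → 4-byte form F2 B0 90 8C at offsets 8–11.
U+88CC0 → 4-byte form F2 88 B3 80 at offsets 12–15.
U+E6F7 → 3-byte form EE 9B B7 at offsets 16–18.
U+BE34 → 3-byte form EB B8 B4 at offsets 19–21.
Offset 21 falls in char 6's range; it's byte 3 of EB B8 B4 = 0xB4.

0xB4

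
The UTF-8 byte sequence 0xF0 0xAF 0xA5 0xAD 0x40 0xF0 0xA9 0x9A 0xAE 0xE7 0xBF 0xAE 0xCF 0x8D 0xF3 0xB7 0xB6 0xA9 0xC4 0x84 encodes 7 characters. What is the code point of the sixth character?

U+F7DA9

Offset 0: leading byte 0xF0 = 11110000 → 4-byte char #1 = F0 AF A5 AD.
Offset 4: leading byte 0x40 = 01000000 → 1-byte char #2 = 40.
Offset 5: leading byte 0xF0 = 11110000 → 4-byte char #3 = F0 A9 9A AE.
Offset 9: leading byte 0xE7 = 11100111 → 3-byte char #4 = E7 BF AE.
Offset 12: leading byte 0xCF = 11001111 → 2-byte char #5 = CF 8D.
Offset 14: leading byte 0xF3 = 11110011 → 4-byte char #6 = F3 B7 B6 A9.
Leading byte 0xF3 = 11110011 matches 11110xxx → 4-byte sequence.
Byte 1: 0xF3 = 11110011, payload 011 (3 bits).
Byte 2: 0xB7 = 10110111 (10xxxxxx ✓), payload 110111.
Byte 3: 0xB6 = 10110110 (10xxxxxx ✓), payload 110110.
Byte 4: 0xA9 = 10101001 (10xxxxxx ✓), payload 101001.
Concatenate: 011110111110110101001 = 0xF7DA9 (21 bits → U+F7DA9).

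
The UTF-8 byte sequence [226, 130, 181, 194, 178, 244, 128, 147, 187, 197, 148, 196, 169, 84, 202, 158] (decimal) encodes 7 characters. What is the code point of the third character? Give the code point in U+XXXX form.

Offset 0: leading byte 0xE2 = 11100010 → 3-byte char #1 = E2 82 B5.
Offset 3: leading byte 0xC2 = 11000010 → 2-byte char #2 = C2 B2.
Offset 5: leading byte 0xF4 = 11110100 → 4-byte char #3 = F4 80 93 BB.
Leading byte 0xF4 = 11110100 matches 11110xxx → 4-byte sequence.
Byte 1: 0xF4 = 11110100, payload 100 (3 bits).
Byte 2: 0x80 = 10000000 (10xxxxxx ✓), payload 000000.
Byte 3: 0x93 = 10010011 (10xxxxxx ✓), payload 010011.
Byte 4: 0xBB = 10111011 (10xxxxxx ✓), payload 111011.
Concatenate: 100000000010011111011 = 0x1004FB (21 bits → U+1004FB).

U+1004FB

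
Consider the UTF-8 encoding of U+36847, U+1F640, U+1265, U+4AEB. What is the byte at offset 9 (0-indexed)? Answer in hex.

U+36847 → 4-byte form F0 B6 A1 87 at offsets 0–3.
U+1F640 → 4-byte form F0 9F 99 80 at offsets 4–7.
U+1265 → 3-byte form E1 89 A5 at offsets 8–10.
Offset 9 falls in char 3's range; it's byte 2 of E1 89 A5 = 0x89.

0x89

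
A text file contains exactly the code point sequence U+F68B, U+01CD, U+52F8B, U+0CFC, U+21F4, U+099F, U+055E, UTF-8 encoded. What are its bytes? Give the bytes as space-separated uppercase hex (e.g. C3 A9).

EF 9A 8B C7 8D F1 92 BE 8B E0 B3 BC E2 87 B4 E0 A6 9F D5 9E

U+F68B: 3-byte form → EF 9A 8B.
U+01CD: 2-byte form → C7 8D.
U+52F8B: 4-byte form → F1 92 BE 8B.
U+0CFC: 3-byte form → E0 B3 BC.
U+21F4: 3-byte form → E2 87 B4.
U+099F: 3-byte form → E0 A6 9F.
U+055E: 2-byte form → D5 9E.
Concatenated (20 bytes): EF 9A 8B C7 8D F1 92 BE 8B E0 B3 BC E2 87 B4 E0 A6 9F D5 9E.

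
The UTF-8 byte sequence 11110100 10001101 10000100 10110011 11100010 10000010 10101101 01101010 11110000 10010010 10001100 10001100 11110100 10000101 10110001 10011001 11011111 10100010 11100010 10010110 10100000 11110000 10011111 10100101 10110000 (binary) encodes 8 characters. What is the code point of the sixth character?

U+07E2

Offset 0: leading byte 0xF4 = 11110100 → 4-byte char #1 = F4 8D 84 B3.
Offset 4: leading byte 0xE2 = 11100010 → 3-byte char #2 = E2 82 AD.
Offset 7: leading byte 0x6A = 01101010 → 1-byte char #3 = 6A.
Offset 8: leading byte 0xF0 = 11110000 → 4-byte char #4 = F0 92 8C 8C.
Offset 12: leading byte 0xF4 = 11110100 → 4-byte char #5 = F4 85 B1 99.
Offset 16: leading byte 0xDF = 11011111 → 2-byte char #6 = DF A2.
Leading byte 0xDF = 11011111 matches 110xxxxx → 2-byte sequence.
Byte 1: 0xDF = 11011111, payload 11111 (5 bits).
Byte 2: 0xA2 = 10100010 (10xxxxxx ✓), payload 100010.
Concatenate: 11111100010 = 0x7E2 (11 bits → U+07E2).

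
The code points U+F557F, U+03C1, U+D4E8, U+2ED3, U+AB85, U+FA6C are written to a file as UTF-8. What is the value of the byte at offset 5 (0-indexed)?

U+F557F → 4-byte form F3 B5 95 BF at offsets 0–3.
U+03C1 → 2-byte form CF 81 at offsets 4–5.
Offset 5 falls in char 2's range; it's byte 2 of CF 81 = 0x81.

0x81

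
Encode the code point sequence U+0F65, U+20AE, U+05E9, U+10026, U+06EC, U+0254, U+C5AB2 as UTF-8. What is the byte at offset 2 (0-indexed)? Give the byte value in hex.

U+0F65 → 3-byte form E0 BD A5 at offsets 0–2.
Offset 2 falls in char 1's range; it's byte 3 of E0 BD A5 = 0xA5.

0xA5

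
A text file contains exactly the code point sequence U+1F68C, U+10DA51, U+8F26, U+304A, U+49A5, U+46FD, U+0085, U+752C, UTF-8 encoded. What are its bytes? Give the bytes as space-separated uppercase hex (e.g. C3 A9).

F0 9F 9A 8C F4 8D A9 91 E8 BC A6 E3 81 8A E4 A6 A5 E4 9B BD C2 85 E7 94 AC

U+1F68C: 4-byte form → F0 9F 9A 8C.
U+10DA51: 4-byte form → F4 8D A9 91.
U+8F26: 3-byte form → E8 BC A6.
U+304A: 3-byte form → E3 81 8A.
U+49A5: 3-byte form → E4 A6 A5.
U+46FD: 3-byte form → E4 9B BD.
U+0085: 2-byte form → C2 85.
U+752C: 3-byte form → E7 94 AC.
Concatenated (25 bytes): F0 9F 9A 8C F4 8D A9 91 E8 BC A6 E3 81 8A E4 A6 A5 E4 9B BD C2 85 E7 94 AC.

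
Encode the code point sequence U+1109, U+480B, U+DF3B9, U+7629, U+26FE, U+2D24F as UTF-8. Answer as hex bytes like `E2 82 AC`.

U+1109: 3-byte form → E1 84 89.
U+480B: 3-byte form → E4 A0 8B.
U+DF3B9: 4-byte form → F3 9F 8E B9.
U+7629: 3-byte form → E7 98 A9.
U+26FE: 3-byte form → E2 9B BE.
U+2D24F: 4-byte form → F0 AD 89 8F.
Concatenated (20 bytes): E1 84 89 E4 A0 8B F3 9F 8E B9 E7 98 A9 E2 9B BE F0 AD 89 8F.

E1 84 89 E4 A0 8B F3 9F 8E B9 E7 98 A9 E2 9B BE F0 AD 89 8F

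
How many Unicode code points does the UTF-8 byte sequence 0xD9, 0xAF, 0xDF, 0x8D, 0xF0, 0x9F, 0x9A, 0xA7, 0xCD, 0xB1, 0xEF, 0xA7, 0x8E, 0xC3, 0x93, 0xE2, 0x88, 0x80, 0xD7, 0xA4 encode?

8

Byte at offset 0: 0xD9 = 11011001 → 2-byte char (#1). Advance 2.
Byte at offset 2: 0xDF = 11011111 → 2-byte char (#2). Advance 2.
Byte at offset 4: 0xF0 = 11110000 → 4-byte char (#3). Advance 4.
Byte at offset 8: 0xCD = 11001101 → 2-byte char (#4). Advance 2.
Byte at offset 10: 0xEF = 11101111 → 3-byte char (#5). Advance 3.
Byte at offset 13: 0xC3 = 11000011 → 2-byte char (#6). Advance 2.
Byte at offset 15: 0xE2 = 11100010 → 3-byte char (#7). Advance 3.
Byte at offset 18: 0xD7 = 11010111 → 2-byte char (#8). Advance 2.
Reached end at offset 20 after 8 code points.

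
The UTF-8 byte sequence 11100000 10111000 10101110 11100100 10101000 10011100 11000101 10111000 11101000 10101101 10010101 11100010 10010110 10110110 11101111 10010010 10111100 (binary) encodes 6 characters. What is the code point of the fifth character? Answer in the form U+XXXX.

U+25B6

Offset 0: leading byte 0xE0 = 11100000 → 3-byte char #1 = E0 B8 AE.
Offset 3: leading byte 0xE4 = 11100100 → 3-byte char #2 = E4 A8 9C.
Offset 6: leading byte 0xC5 = 11000101 → 2-byte char #3 = C5 B8.
Offset 8: leading byte 0xE8 = 11101000 → 3-byte char #4 = E8 AD 95.
Offset 11: leading byte 0xE2 = 11100010 → 3-byte char #5 = E2 96 B6.
Leading byte 0xE2 = 11100010 matches 1110xxxx → 3-byte sequence.
Byte 1: 0xE2 = 11100010, payload 0010 (4 bits).
Byte 2: 0x96 = 10010110 (10xxxxxx ✓), payload 010110.
Byte 3: 0xB6 = 10110110 (10xxxxxx ✓), payload 110110.
Concatenate: 0010010110110110 = 0x25B6 (16 bits → U+25B6).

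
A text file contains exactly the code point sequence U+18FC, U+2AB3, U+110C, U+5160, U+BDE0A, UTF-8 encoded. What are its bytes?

U+18FC: 3-byte form → E1 A3 BC.
U+2AB3: 3-byte form → E2 AA B3.
U+110C: 3-byte form → E1 84 8C.
U+5160: 3-byte form → E5 85 A0.
U+BDE0A: 4-byte form → F2 BD B8 8A.
Concatenated (16 bytes): E1 A3 BC E2 AA B3 E1 84 8C E5 85 A0 F2 BD B8 8A.

E1 A3 BC E2 AA B3 E1 84 8C E5 85 A0 F2 BD B8 8A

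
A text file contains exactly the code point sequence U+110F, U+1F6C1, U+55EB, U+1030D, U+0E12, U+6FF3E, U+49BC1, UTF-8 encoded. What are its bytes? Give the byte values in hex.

U+110F: 3-byte form → E1 84 8F.
U+1F6C1: 4-byte form → F0 9F 9B 81.
U+55EB: 3-byte form → E5 97 AB.
U+1030D: 4-byte form → F0 90 8C 8D.
U+0E12: 3-byte form → E0 B8 92.
U+6FF3E: 4-byte form → F1 AF BC BE.
U+49BC1: 4-byte form → F1 89 AF 81.
Concatenated (25 bytes): E1 84 8F F0 9F 9B 81 E5 97 AB F0 90 8C 8D E0 B8 92 F1 AF BC BE F1 89 AF 81.

E1 84 8F F0 9F 9B 81 E5 97 AB F0 90 8C 8D E0 B8 92 F1 AF BC BE F1 89 AF 81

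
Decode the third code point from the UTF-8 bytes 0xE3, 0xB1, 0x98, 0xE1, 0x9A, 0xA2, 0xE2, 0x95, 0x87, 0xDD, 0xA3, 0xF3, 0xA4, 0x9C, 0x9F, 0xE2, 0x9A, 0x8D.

U+2547

Offset 0: leading byte 0xE3 = 11100011 → 3-byte char #1 = E3 B1 98.
Offset 3: leading byte 0xE1 = 11100001 → 3-byte char #2 = E1 9A A2.
Offset 6: leading byte 0xE2 = 11100010 → 3-byte char #3 = E2 95 87.
Leading byte 0xE2 = 11100010 matches 1110xxxx → 3-byte sequence.
Byte 1: 0xE2 = 11100010, payload 0010 (4 bits).
Byte 2: 0x95 = 10010101 (10xxxxxx ✓), payload 010101.
Byte 3: 0x87 = 10000111 (10xxxxxx ✓), payload 000111.
Concatenate: 0010010101000111 = 0x2547 (16 bits → U+2547).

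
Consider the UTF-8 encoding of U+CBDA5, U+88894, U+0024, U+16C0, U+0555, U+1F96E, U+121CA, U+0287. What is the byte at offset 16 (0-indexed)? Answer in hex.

U+CBDA5 → 4-byte form F3 8B B6 A5 at offsets 0–3.
U+88894 → 4-byte form F2 88 A2 94 at offsets 4–7.
U+0024 → 1-byte form 24 at offsets 8–8.
U+16C0 → 3-byte form E1 9B 80 at offsets 9–11.
U+0555 → 2-byte form D5 95 at offsets 12–13.
U+1F96E → 4-byte form F0 9F A5 AE at offsets 14–17.
Offset 16 falls in char 6's range; it's byte 3 of F0 9F A5 AE = 0xA5.

0xA5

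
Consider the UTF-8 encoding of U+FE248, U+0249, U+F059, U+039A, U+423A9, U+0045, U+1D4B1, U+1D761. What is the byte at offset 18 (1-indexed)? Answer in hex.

1-indexed offset 18 is 0-indexed offset 17.
U+FE248 → 4-byte form F3 BE 89 88 at offsets 0–3.
U+0249 → 2-byte form C9 89 at offsets 4–5.
U+F059 → 3-byte form EF 81 99 at offsets 6–8.
U+039A → 2-byte form CE 9A at offsets 9–10.
U+423A9 → 4-byte form F1 82 8E A9 at offsets 11–14.
U+0045 → 1-byte form 45 at offsets 15–15.
U+1D4B1 → 4-byte form F0 9D 92 B1 at offsets 16–19.
Offset 17 falls in char 7's range; it's byte 2 of F0 9D 92 B1 = 0x9D.

0x9D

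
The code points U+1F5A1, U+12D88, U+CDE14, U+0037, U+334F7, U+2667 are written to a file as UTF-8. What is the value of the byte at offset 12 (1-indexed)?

1-indexed offset 12 is 0-indexed offset 11.
U+1F5A1 → 4-byte form F0 9F 96 A1 at offsets 0–3.
U+12D88 → 4-byte form F0 92 B6 88 at offsets 4–7.
U+CDE14 → 4-byte form F3 8D B8 94 at offsets 8–11.
Offset 11 falls in char 3's range; it's byte 4 of F3 8D B8 94 = 0x94.

0x94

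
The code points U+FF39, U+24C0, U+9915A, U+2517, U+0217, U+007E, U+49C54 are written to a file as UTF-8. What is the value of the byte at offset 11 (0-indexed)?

U+FF39 → 3-byte form EF BC B9 at offsets 0–2.
U+24C0 → 3-byte form E2 93 80 at offsets 3–5.
U+9915A → 4-byte form F2 99 85 9A at offsets 6–9.
U+2517 → 3-byte form E2 94 97 at offsets 10–12.
Offset 11 falls in char 4's range; it's byte 2 of E2 94 97 = 0x94.

0x94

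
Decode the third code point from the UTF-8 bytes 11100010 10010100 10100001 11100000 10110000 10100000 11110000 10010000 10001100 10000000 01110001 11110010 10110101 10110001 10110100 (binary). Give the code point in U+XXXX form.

Offset 0: leading byte 0xE2 = 11100010 → 3-byte char #1 = E2 94 A1.
Offset 3: leading byte 0xE0 = 11100000 → 3-byte char #2 = E0 B0 A0.
Offset 6: leading byte 0xF0 = 11110000 → 4-byte char #3 = F0 90 8C 80.
Leading byte 0xF0 = 11110000 matches 11110xxx → 4-byte sequence.
Byte 1: 0xF0 = 11110000, payload 000 (3 bits).
Byte 2: 0x90 = 10010000 (10xxxxxx ✓), payload 010000.
Byte 3: 0x8C = 10001100 (10xxxxxx ✓), payload 001100.
Byte 4: 0x80 = 10000000 (10xxxxxx ✓), payload 000000.
Concatenate: 000010000001100000000 = 0x10300 (21 bits → U+10300).

U+10300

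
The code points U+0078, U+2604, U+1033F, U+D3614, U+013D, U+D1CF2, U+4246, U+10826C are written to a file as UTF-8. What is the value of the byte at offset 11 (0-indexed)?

U+0078 → 1-byte form 78 at offsets 0–0.
U+2604 → 3-byte form E2 98 84 at offsets 1–3.
U+1033F → 4-byte form F0 90 8C BF at offsets 4–7.
U+D3614 → 4-byte form F3 93 98 94 at offsets 8–11.
Offset 11 falls in char 4's range; it's byte 4 of F3 93 98 94 = 0x94.

0x94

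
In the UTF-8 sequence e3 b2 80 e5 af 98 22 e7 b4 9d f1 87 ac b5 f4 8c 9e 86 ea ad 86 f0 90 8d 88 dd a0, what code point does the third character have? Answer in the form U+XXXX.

Offset 0: leading byte 0xE3 = 11100011 → 3-byte char #1 = E3 B2 80.
Offset 3: leading byte 0xE5 = 11100101 → 3-byte char #2 = E5 AF 98.
Offset 6: leading byte 0x22 = 00100010 → 1-byte char #3 = 22.
Leading byte 0x22 = 00100010 matches 0xxxxxxx → 1-byte sequence.
Byte 1: 0x22 = 00100010, payload 0100010 (7 bits).
Concatenate: 0100010 = 0x22 (7 bits → U+0022).

U+0022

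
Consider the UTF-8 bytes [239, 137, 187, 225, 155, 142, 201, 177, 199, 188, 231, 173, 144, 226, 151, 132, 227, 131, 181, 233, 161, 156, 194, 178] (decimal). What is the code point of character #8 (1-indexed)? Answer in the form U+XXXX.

U+985C

Offset 0: leading byte 0xEF = 11101111 → 3-byte char #1 = EF 89 BB.
Offset 3: leading byte 0xE1 = 11100001 → 3-byte char #2 = E1 9B 8E.
Offset 6: leading byte 0xC9 = 11001001 → 2-byte char #3 = C9 B1.
Offset 8: leading byte 0xC7 = 11000111 → 2-byte char #4 = C7 BC.
Offset 10: leading byte 0xE7 = 11100111 → 3-byte char #5 = E7 AD 90.
Offset 13: leading byte 0xE2 = 11100010 → 3-byte char #6 = E2 97 84.
Offset 16: leading byte 0xE3 = 11100011 → 3-byte char #7 = E3 83 B5.
Offset 19: leading byte 0xE9 = 11101001 → 3-byte char #8 = E9 A1 9C.
Leading byte 0xE9 = 11101001 matches 1110xxxx → 3-byte sequence.
Byte 1: 0xE9 = 11101001, payload 1001 (4 bits).
Byte 2: 0xA1 = 10100001 (10xxxxxx ✓), payload 100001.
Byte 3: 0x9C = 10011100 (10xxxxxx ✓), payload 011100.
Concatenate: 1001100001011100 = 0x985C (16 bits → U+985C).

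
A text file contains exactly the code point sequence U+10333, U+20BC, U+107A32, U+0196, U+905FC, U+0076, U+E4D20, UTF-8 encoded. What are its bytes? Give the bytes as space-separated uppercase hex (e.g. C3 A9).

F0 90 8C B3 E2 82 BC F4 87 A8 B2 C6 96 F2 90 97 BC 76 F3 A4 B4 A0

U+10333: 4-byte form → F0 90 8C B3.
U+20BC: 3-byte form → E2 82 BC.
U+107A32: 4-byte form → F4 87 A8 B2.
U+0196: 2-byte form → C6 96.
U+905FC: 4-byte form → F2 90 97 BC.
U+0076: 1-byte form → 76.
U+E4D20: 4-byte form → F3 A4 B4 A0.
Concatenated (22 bytes): F0 90 8C B3 E2 82 BC F4 87 A8 B2 C6 96 F2 90 97 BC 76 F3 A4 B4 A0.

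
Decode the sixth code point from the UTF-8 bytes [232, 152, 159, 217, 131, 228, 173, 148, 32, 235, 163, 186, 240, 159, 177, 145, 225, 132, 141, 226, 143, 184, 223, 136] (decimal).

U+1FC51

Offset 0: leading byte 0xE8 = 11101000 → 3-byte char #1 = E8 98 9F.
Offset 3: leading byte 0xD9 = 11011001 → 2-byte char #2 = D9 83.
Offset 5: leading byte 0xE4 = 11100100 → 3-byte char #3 = E4 AD 94.
Offset 8: leading byte 0x20 = 00100000 → 1-byte char #4 = 20.
Offset 9: leading byte 0xEB = 11101011 → 3-byte char #5 = EB A3 BA.
Offset 12: leading byte 0xF0 = 11110000 → 4-byte char #6 = F0 9F B1 91.
Leading byte 0xF0 = 11110000 matches 11110xxx → 4-byte sequence.
Byte 1: 0xF0 = 11110000, payload 000 (3 bits).
Byte 2: 0x9F = 10011111 (10xxxxxx ✓), payload 011111.
Byte 3: 0xB1 = 10110001 (10xxxxxx ✓), payload 110001.
Byte 4: 0x91 = 10010001 (10xxxxxx ✓), payload 010001.
Concatenate: 000011111110001010001 = 0x1FC51 (21 bits → U+1FC51).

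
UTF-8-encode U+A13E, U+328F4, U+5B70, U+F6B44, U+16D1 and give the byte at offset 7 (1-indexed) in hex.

0xB4

1-indexed offset 7 is 0-indexed offset 6.
U+A13E → 3-byte form EA 84 BE at offsets 0–2.
U+328F4 → 4-byte form F0 B2 A3 B4 at offsets 3–6.
Offset 6 falls in char 2's range; it's byte 4 of F0 B2 A3 B4 = 0xB4.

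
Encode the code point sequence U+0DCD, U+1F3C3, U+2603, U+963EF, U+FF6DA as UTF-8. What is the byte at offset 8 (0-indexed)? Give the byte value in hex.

0x98

U+0DCD → 3-byte form E0 B7 8D at offsets 0–2.
U+1F3C3 → 4-byte form F0 9F 8F 83 at offsets 3–6.
U+2603 → 3-byte form E2 98 83 at offsets 7–9.
Offset 8 falls in char 3's range; it's byte 2 of E2 98 83 = 0x98.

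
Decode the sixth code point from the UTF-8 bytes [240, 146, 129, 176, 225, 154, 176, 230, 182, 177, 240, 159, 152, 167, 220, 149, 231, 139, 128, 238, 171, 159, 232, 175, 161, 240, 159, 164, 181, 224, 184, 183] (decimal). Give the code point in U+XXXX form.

U+72C0

Offset 0: leading byte 0xF0 = 11110000 → 4-byte char #1 = F0 92 81 B0.
Offset 4: leading byte 0xE1 = 11100001 → 3-byte char #2 = E1 9A B0.
Offset 7: leading byte 0xE6 = 11100110 → 3-byte char #3 = E6 B6 B1.
Offset 10: leading byte 0xF0 = 11110000 → 4-byte char #4 = F0 9F 98 A7.
Offset 14: leading byte 0xDC = 11011100 → 2-byte char #5 = DC 95.
Offset 16: leading byte 0xE7 = 11100111 → 3-byte char #6 = E7 8B 80.
Leading byte 0xE7 = 11100111 matches 1110xxxx → 3-byte sequence.
Byte 1: 0xE7 = 11100111, payload 0111 (4 bits).
Byte 2: 0x8B = 10001011 (10xxxxxx ✓), payload 001011.
Byte 3: 0x80 = 10000000 (10xxxxxx ✓), payload 000000.
Concatenate: 0111001011000000 = 0x72C0 (16 bits → U+72C0).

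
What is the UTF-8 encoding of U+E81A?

EE A0 9A

U+E81A = 0xE81A = 59418 decimal. In range U+0800–U+FFFF → 3-byte form: 1110xxxx 10xxxxxx 10xxxxxx.
Binary (16 bits): 1110100000011010.
Split 4+6+6: 1110 | 100000 | 011010.
Byte 1: 11101110 = 0xEE.
Byte 2: 10100000 = 0xA0.
Byte 3: 10011010 = 0x9A.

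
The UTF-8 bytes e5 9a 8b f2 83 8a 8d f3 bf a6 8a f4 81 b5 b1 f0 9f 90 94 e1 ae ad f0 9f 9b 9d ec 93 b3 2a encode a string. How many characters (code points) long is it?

9

Byte at offset 0: 0xE5 = 11100101 → 3-byte char (#1). Advance 3.
Byte at offset 3: 0xF2 = 11110010 → 4-byte char (#2). Advance 4.
Byte at offset 7: 0xF3 = 11110011 → 4-byte char (#3). Advance 4.
Byte at offset 11: 0xF4 = 11110100 → 4-byte char (#4). Advance 4.
Byte at offset 15: 0xF0 = 11110000 → 4-byte char (#5). Advance 4.
Byte at offset 19: 0xE1 = 11100001 → 3-byte char (#6). Advance 3.
Byte at offset 22: 0xF0 = 11110000 → 4-byte char (#7). Advance 4.
Byte at offset 26: 0xEC = 11101100 → 3-byte char (#8). Advance 3.
Byte at offset 29: 0x2A = 00101010 → 1-byte char (#9). Advance 1.
Reached end at offset 30 after 9 code points.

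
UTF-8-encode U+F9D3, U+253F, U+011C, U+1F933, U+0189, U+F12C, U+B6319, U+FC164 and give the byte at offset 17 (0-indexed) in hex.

0xF2

U+F9D3 → 3-byte form EF A7 93 at offsets 0–2.
U+253F → 3-byte form E2 94 BF at offsets 3–5.
U+011C → 2-byte form C4 9C at offsets 6–7.
U+1F933 → 4-byte form F0 9F A4 B3 at offsets 8–11.
U+0189 → 2-byte form C6 89 at offsets 12–13.
U+F12C → 3-byte form EF 84 AC at offsets 14–16.
U+B6319 → 4-byte form F2 B6 8C 99 at offsets 17–20.
Offset 17 falls in char 7's range; it's byte 1 of F2 B6 8C 99 = 0xF2.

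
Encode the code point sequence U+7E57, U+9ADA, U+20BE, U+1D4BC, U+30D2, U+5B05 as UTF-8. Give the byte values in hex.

U+7E57: 3-byte form → E7 B9 97.
U+9ADA: 3-byte form → E9 AB 9A.
U+20BE: 3-byte form → E2 82 BE.
U+1D4BC: 4-byte form → F0 9D 92 BC.
U+30D2: 3-byte form → E3 83 92.
U+5B05: 3-byte form → E5 AC 85.
Concatenated (19 bytes): E7 B9 97 E9 AB 9A E2 82 BE F0 9D 92 BC E3 83 92 E5 AC 85.

E7 B9 97 E9 AB 9A E2 82 BE F0 9D 92 BC E3 83 92 E5 AC 85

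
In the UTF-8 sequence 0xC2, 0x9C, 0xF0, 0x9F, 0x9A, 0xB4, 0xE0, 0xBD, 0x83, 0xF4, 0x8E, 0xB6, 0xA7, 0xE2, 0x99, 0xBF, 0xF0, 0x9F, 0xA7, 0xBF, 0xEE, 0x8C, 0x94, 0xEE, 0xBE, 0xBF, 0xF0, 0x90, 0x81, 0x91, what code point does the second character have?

Offset 0: leading byte 0xC2 = 11000010 → 2-byte char #1 = C2 9C.
Offset 2: leading byte 0xF0 = 11110000 → 4-byte char #2 = F0 9F 9A B4.
Leading byte 0xF0 = 11110000 matches 11110xxx → 4-byte sequence.
Byte 1: 0xF0 = 11110000, payload 000 (3 bits).
Byte 2: 0x9F = 10011111 (10xxxxxx ✓), payload 011111.
Byte 3: 0x9A = 10011010 (10xxxxxx ✓), payload 011010.
Byte 4: 0xB4 = 10110100 (10xxxxxx ✓), payload 110100.
Concatenate: 000011111011010110100 = 0x1F6B4 (21 bits → U+1F6B4).

U+1F6B4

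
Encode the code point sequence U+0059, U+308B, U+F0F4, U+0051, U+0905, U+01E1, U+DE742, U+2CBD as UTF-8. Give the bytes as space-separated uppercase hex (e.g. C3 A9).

59 E3 82 8B EF 83 B4 51 E0 A4 85 C7 A1 F3 9E 9D 82 E2 B2 BD

U+0059: 1-byte form → 59.
U+308B: 3-byte form → E3 82 8B.
U+F0F4: 3-byte form → EF 83 B4.
U+0051: 1-byte form → 51.
U+0905: 3-byte form → E0 A4 85.
U+01E1: 2-byte form → C7 A1.
U+DE742: 4-byte form → F3 9E 9D 82.
U+2CBD: 3-byte form → E2 B2 BD.
Concatenated (20 bytes): 59 E3 82 8B EF 83 B4 51 E0 A4 85 C7 A1 F3 9E 9D 82 E2 B2 BD.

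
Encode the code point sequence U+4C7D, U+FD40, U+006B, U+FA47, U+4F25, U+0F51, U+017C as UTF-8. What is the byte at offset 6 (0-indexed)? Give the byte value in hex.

0x6B

U+4C7D → 3-byte form E4 B1 BD at offsets 0–2.
U+FD40 → 3-byte form EF B5 80 at offsets 3–5.
U+006B → 1-byte form 6B at offsets 6–6.
Offset 6 falls in char 3's range; it's byte 1 of 6B = 0x6B.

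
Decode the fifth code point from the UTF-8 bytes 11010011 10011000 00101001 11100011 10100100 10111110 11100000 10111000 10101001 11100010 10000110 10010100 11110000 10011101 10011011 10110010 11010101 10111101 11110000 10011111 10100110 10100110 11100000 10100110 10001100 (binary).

U+2194

Offset 0: leading byte 0xD3 = 11010011 → 2-byte char #1 = D3 98.
Offset 2: leading byte 0x29 = 00101001 → 1-byte char #2 = 29.
Offset 3: leading byte 0xE3 = 11100011 → 3-byte char #3 = E3 A4 BE.
Offset 6: leading byte 0xE0 = 11100000 → 3-byte char #4 = E0 B8 A9.
Offset 9: leading byte 0xE2 = 11100010 → 3-byte char #5 = E2 86 94.
Leading byte 0xE2 = 11100010 matches 1110xxxx → 3-byte sequence.
Byte 1: 0xE2 = 11100010, payload 0010 (4 bits).
Byte 2: 0x86 = 10000110 (10xxxxxx ✓), payload 000110.
Byte 3: 0x94 = 10010100 (10xxxxxx ✓), payload 010100.
Concatenate: 0010000110010100 = 0x2194 (16 bits → U+2194).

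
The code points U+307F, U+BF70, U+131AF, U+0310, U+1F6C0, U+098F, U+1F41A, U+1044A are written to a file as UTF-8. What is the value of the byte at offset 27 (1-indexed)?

0x8A

1-indexed offset 27 is 0-indexed offset 26.
U+307F → 3-byte form E3 81 BF at offsets 0–2.
U+BF70 → 3-byte form EB BD B0 at offsets 3–5.
U+131AF → 4-byte form F0 93 86 AF at offsets 6–9.
U+0310 → 2-byte form CC 90 at offsets 10–11.
U+1F6C0 → 4-byte form F0 9F 9B 80 at offsets 12–15.
U+098F → 3-byte form E0 A6 8F at offsets 16–18.
U+1F41A → 4-byte form F0 9F 90 9A at offsets 19–22.
U+1044A → 4-byte form F0 90 91 8A at offsets 23–26.
Offset 26 falls in char 8's range; it's byte 4 of F0 90 91 8A = 0x8A.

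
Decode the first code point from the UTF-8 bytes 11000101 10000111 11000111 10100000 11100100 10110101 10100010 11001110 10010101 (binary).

Offset 0: leading byte 0xC5 = 11000101 → 2-byte char #1 = C5 87.
Leading byte 0xC5 = 11000101 matches 110xxxxx → 2-byte sequence.
Byte 1: 0xC5 = 11000101, payload 00101 (5 bits).
Byte 2: 0x87 = 10000111 (10xxxxxx ✓), payload 000111.
Concatenate: 00101000111 = 0x147 (11 bits → U+0147).

U+0147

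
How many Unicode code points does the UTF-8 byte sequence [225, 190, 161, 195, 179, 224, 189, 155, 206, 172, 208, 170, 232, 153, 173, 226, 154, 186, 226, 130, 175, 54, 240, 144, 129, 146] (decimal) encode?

10

Byte at offset 0: 0xE1 = 11100001 → 3-byte char (#1). Advance 3.
Byte at offset 3: 0xC3 = 11000011 → 2-byte char (#2). Advance 2.
Byte at offset 5: 0xE0 = 11100000 → 3-byte char (#3). Advance 3.
Byte at offset 8: 0xCE = 11001110 → 2-byte char (#4). Advance 2.
Byte at offset 10: 0xD0 = 11010000 → 2-byte char (#5). Advance 2.
Byte at offset 12: 0xE8 = 11101000 → 3-byte char (#6). Advance 3.
Byte at offset 15: 0xE2 = 11100010 → 3-byte char (#7). Advance 3.
Byte at offset 18: 0xE2 = 11100010 → 3-byte char (#8). Advance 3.
Byte at offset 21: 0x36 = 00110110 → 1-byte char (#9). Advance 1.
Byte at offset 22: 0xF0 = 11110000 → 4-byte char (#10). Advance 4.
Reached end at offset 26 after 10 code points.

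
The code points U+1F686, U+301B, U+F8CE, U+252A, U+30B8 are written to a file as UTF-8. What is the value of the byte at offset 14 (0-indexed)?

0x82

U+1F686 → 4-byte form F0 9F 9A 86 at offsets 0–3.
U+301B → 3-byte form E3 80 9B at offsets 4–6.
U+F8CE → 3-byte form EF A3 8E at offsets 7–9.
U+252A → 3-byte form E2 94 AA at offsets 10–12.
U+30B8 → 3-byte form E3 82 B8 at offsets 13–15.
Offset 14 falls in char 5's range; it's byte 2 of E3 82 B8 = 0x82.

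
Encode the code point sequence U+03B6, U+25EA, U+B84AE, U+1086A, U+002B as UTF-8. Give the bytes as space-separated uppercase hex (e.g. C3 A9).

U+03B6: 2-byte form → CE B6.
U+25EA: 3-byte form → E2 97 AA.
U+B84AE: 4-byte form → F2 B8 92 AE.
U+1086A: 4-byte form → F0 90 A1 AA.
U+002B: 1-byte form → 2B.
Concatenated (14 bytes): CE B6 E2 97 AA F2 B8 92 AE F0 90 A1 AA 2B.

CE B6 E2 97 AA F2 B8 92 AE F0 90 A1 AA 2B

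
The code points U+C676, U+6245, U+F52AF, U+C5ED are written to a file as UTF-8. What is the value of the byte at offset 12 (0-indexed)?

U+C676 → 3-byte form EC 99 B6 at offsets 0–2.
U+6245 → 3-byte form E6 89 85 at offsets 3–5.
U+F52AF → 4-byte form F3 B5 8A AF at offsets 6–9.
U+C5ED → 3-byte form EC 97 AD at offsets 10–12.
Offset 12 falls in char 4's range; it's byte 3 of EC 97 AD = 0xAD.

0xAD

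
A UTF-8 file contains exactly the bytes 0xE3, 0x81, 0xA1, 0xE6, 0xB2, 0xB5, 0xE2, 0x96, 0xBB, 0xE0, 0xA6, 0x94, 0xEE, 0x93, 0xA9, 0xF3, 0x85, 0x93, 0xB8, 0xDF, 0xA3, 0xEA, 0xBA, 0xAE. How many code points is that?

8

Byte at offset 0: 0xE3 = 11100011 → 3-byte char (#1). Advance 3.
Byte at offset 3: 0xE6 = 11100110 → 3-byte char (#2). Advance 3.
Byte at offset 6: 0xE2 = 11100010 → 3-byte char (#3). Advance 3.
Byte at offset 9: 0xE0 = 11100000 → 3-byte char (#4). Advance 3.
Byte at offset 12: 0xEE = 11101110 → 3-byte char (#5). Advance 3.
Byte at offset 15: 0xF3 = 11110011 → 4-byte char (#6). Advance 4.
Byte at offset 19: 0xDF = 11011111 → 2-byte char (#7). Advance 2.
Byte at offset 21: 0xEA = 11101010 → 3-byte char (#8). Advance 3.
Reached end at offset 24 after 8 code points.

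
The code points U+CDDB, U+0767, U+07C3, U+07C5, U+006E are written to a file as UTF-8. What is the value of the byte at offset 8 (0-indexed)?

U+CDDB → 3-byte form EC B7 9B at offsets 0–2.
U+0767 → 2-byte form DD A7 at offsets 3–4.
U+07C3 → 2-byte form DF 83 at offsets 5–6.
U+07C5 → 2-byte form DF 85 at offsets 7–8.
Offset 8 falls in char 4's range; it's byte 2 of DF 85 = 0x85.

0x85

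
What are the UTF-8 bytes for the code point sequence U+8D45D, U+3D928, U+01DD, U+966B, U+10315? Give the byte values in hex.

F2 8D 91 9D F0 BD A4 A8 C7 9D E9 99 AB F0 90 8C 95

U+8D45D: 4-byte form → F2 8D 91 9D.
U+3D928: 4-byte form → F0 BD A4 A8.
U+01DD: 2-byte form → C7 9D.
U+966B: 3-byte form → E9 99 AB.
U+10315: 4-byte form → F0 90 8C 95.
Concatenated (17 bytes): F2 8D 91 9D F0 BD A4 A8 C7 9D E9 99 AB F0 90 8C 95.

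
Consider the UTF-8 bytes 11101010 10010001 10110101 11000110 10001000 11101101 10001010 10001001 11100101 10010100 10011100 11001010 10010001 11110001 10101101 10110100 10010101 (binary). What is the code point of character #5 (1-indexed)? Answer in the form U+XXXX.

Offset 0: leading byte 0xEA = 11101010 → 3-byte char #1 = EA 91 B5.
Offset 3: leading byte 0xC6 = 11000110 → 2-byte char #2 = C6 88.
Offset 5: leading byte 0xED = 11101101 → 3-byte char #3 = ED 8A 89.
Offset 8: leading byte 0xE5 = 11100101 → 3-byte char #4 = E5 94 9C.
Offset 11: leading byte 0xCA = 11001010 → 2-byte char #5 = CA 91.
Leading byte 0xCA = 11001010 matches 110xxxxx → 2-byte sequence.
Byte 1: 0xCA = 11001010, payload 01010 (5 bits).
Byte 2: 0x91 = 10010001 (10xxxxxx ✓), payload 010001.
Concatenate: 01010010001 = 0x291 (11 bits → U+0291).

U+0291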